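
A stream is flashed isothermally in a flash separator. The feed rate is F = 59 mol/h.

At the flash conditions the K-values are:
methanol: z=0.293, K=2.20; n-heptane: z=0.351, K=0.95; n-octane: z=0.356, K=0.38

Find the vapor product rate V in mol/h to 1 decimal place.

Let ψ = V/F and solve Σ zᵢ(Kᵢ−1)/(1+ψ(Kᵢ−1)) = 0.
Check two-phase: ΣzᵢKᵢ = 1.113 > 1 and Σzᵢ/Kᵢ = 1.439 > 1, so g(0) = 0.113 > 0 and g(1) = -0.439 < 0.
Newton iteration, ψ⁰ = 0.48:
  ψ = 0.480: g = -0.1091, g' = -0.448 → ψ = 0.237
  ψ = 0.237: g = -0.0025, g' = -0.445 → ψ = 0.231
Converged at ψ = 0.231.
Then V = ψ·F = 0.2308·59 = 13.6 mol/h and L = F − V = 45.4 mol/h.

V = 13.6 mol/h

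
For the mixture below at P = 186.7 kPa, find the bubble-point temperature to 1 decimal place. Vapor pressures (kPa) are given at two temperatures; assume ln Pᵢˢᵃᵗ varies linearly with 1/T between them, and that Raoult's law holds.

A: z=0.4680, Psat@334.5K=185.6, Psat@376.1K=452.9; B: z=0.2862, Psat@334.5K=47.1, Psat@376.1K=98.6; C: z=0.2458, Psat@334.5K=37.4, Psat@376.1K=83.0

T = 358.9 K

Bubble-point temperature: ΣzᵢPᵢˢᵃᵗ(T) = P. Interpolate ln Pᵢˢᵃᵗ = aᵢ + bᵢ/T.
  T = 334.5 K: ΣzᵢPᵢˢᵃᵗ = 109.53 kPa
  T = 376.1 K: ΣzᵢPᵢˢᵃᵗ = 260.58 kPa
  T = 355.3 K: ΣzᵢPᵢˢᵃᵗ = 173.22 kPa
  T = 365.7 K: ΣzᵢPᵢˢᵃᵗ = 213.68 kPa
  T = 360.5 K: ΣzᵢPᵢˢᵃᵗ = 192.68 kPa
  T = 357.9 K: ΣzᵢPᵢˢᵃᵗ = 182.76 kPa
Interpolating between 357.9 K and 360.5 K gives T ≈ 358.9 K.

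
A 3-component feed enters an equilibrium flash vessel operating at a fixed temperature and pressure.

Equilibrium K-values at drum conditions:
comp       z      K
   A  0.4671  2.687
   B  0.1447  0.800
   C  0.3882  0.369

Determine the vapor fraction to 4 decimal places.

Rachford–Rice: g(ψ) = Σ zᵢ(Kᵢ−1)/(1+ψ(Kᵢ−1)) = 0.
g(0) = ΣzᵢKᵢ − 1 = 0.5141 and g(1) = 1 − Σzᵢ/Kᵢ = -0.4067, so a root lies in (0, 1).
Newton iteration, ψ⁰ = 0.5:
  ψ = 0.5000: g = 0.03743, g' = -0.7282 → ψ = 0.5514
  ψ = 0.5514: g = 0.00006, g' = -0.7276 → ψ = 0.5515
Converged at ψ = 0.5515.

ψ = 0.5515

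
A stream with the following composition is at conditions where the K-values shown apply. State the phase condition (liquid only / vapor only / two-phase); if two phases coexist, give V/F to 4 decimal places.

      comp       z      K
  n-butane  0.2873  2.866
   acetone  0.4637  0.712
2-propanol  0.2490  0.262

two-phase, V/F = 0.2449

ΣzᵢKᵢ = 1.2188; Σzᵢ/Kᵢ = 1.7019.
Both exceed 1, so a two-phase solution exists.
Let ψ = V/F and solve Σ zᵢ(Kᵢ−1)/(1+ψ(Kᵢ−1)) = 0.
Newton–Raphson from ψ = 0.3:
  ψ = 0.3000: g = -0.03849, g' = -0.6810 → ψ = 0.2435
  ψ = 0.2435: g = 0.00100, g' = -0.7190 → ψ = 0.2449
Converged at ψ = 0.2449.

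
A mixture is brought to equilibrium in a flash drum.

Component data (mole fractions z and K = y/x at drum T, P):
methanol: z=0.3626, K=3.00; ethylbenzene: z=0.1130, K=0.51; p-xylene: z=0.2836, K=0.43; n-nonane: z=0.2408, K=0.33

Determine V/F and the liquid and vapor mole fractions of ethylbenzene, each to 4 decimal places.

V/F = 0.2906, x_ethylbenzene = 0.1318, y_ethylbenzene = 0.0672

Material balance + equilibrium reduce to Σ zᵢ(Kᵢ−1)/(1+V/F(Kᵢ−1)) = 0.
Check two-phase: ΣzᵢKᵢ = 1.3468 > 1 and Σzᵢ/Kᵢ = 1.7317 > 1, so g(0) = 0.3468 > 0 and g(1) = -0.7317 < 0.
Newton–Raphson from V/F = 0.34:
  V/F = 0.3400: g = -0.04421, g' = -0.8760 → V/F = 0.2895
  V/F = 0.2895: g = 0.00097, g' = -0.9171 → V/F = 0.2906
Converged at V/F = 0.2906.
Compositions from xᵢ = zᵢ/(1+V/F(Kᵢ−1)), yᵢ = Kᵢxᵢ:
  methanol: x = 0.2293, y = 0.6880
  ethylbenzene: x = 0.1318, y = 0.0672
  p-xylene: x = 0.3399, y = 0.1462
  n-nonane: x = 0.2990, y = 0.0987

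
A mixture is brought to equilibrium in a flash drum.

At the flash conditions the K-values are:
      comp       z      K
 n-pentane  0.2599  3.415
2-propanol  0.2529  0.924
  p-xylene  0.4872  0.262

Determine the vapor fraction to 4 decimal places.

ψ = 0.1831

Material balance + equilibrium reduce to Σ zᵢ(Kᵢ−1)/(1+ψ(Kᵢ−1)) = 0.
Feasibility: ΣzᵢKᵢ = 1.2489, Σzᵢ/Kᵢ = 2.2093 — both > 1, two phases present.
Newton iteration, ψ⁰ = 0.35:
  ψ = 0.3500: g = -0.16437, g' = -0.9291 → ψ = 0.1731
  ψ = 0.1731: g = 0.01095, g' = -1.1041 → ψ = 0.1830
  ψ = 0.1830: g = 0.00009, g' = -1.0852 → ψ = 0.1831
Converged at ψ = 0.1831.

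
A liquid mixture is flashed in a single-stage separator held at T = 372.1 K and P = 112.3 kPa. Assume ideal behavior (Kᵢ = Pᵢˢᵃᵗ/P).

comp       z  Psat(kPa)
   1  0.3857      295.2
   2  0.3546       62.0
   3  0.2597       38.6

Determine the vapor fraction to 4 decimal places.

Raoult's law: Kᵢ = Pᵢˢᵃᵗ/P = Pᵢˢᵃᵗ/112.3.
  K_1 = 295.2/112.3 = 2.628673, K_2 = 62.0/112.3 = 0.552093, K_3 = 38.6/112.3 = 0.343722
Material balance + equilibrium reduce to Σ zᵢ(Kᵢ−1)/(1+ψ(Kᵢ−1)) = 0.
Check two-phase: ΣzᵢKᵢ = 1.2989 > 1 and Σzᵢ/Kᵢ = 1.5446 > 1, so g(0) = 0.2989 > 0 and g(1) = -0.5446 < 0.
Newton iteration, ψ⁰ = 0.51:
  ψ = 0.5100: g = -0.11888, g' = -0.6775 → ψ = 0.3345
  ψ = 0.3345: g = 0.00143, g' = -0.7108 → ψ = 0.3365
Converged at ψ = 0.3365.

ψ = 0.3365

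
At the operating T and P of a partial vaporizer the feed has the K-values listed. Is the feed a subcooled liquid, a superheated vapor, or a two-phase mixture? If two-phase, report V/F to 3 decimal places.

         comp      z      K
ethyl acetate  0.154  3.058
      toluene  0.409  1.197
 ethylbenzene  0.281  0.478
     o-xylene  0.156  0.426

ΣzᵢKᵢ = 1.161; Σzᵢ/Kᵢ = 1.346.
Both exceed 1, so a two-phase solution exists.
Rachford–Rice: g(ψ) = Σ zᵢ(Kᵢ−1)/(1+ψ(Kᵢ−1)) = 0.
Newton–Raphson from ψ = 0.38:
  ψ = 0.380: g = -0.0447, g' = -0.422 → ψ = 0.274
  ψ = 0.274: g = 0.0016, g' = -0.458 → ψ = 0.278
Converged at ψ = 0.278.

two-phase, V/F = 0.278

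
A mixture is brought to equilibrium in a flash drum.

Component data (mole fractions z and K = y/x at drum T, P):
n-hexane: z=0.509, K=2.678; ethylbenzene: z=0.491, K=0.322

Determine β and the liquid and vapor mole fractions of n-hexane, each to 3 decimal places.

Let β = V/F and solve Σ zᵢ(Kᵢ−1)/(1+β(Kᵢ−1)) = 0.
Check two-phase: ΣzᵢKᵢ = 1.521 > 1 and Σzᵢ/Kᵢ = 1.715 > 1, so g(0) = 0.521 > 0 and g(1) = -0.715 < 0.
Binary case is linear: z₁(K₁−1)(1+β(K₂−1)) + z₂(K₂−1)(1+β(K₁−1)) = 0
⇒ β = [z₁(K₁−1)+z₂(K₂−1)] / [−(K₁−1)(K₂−1)] = 0.5212/1.1377 = 0.458
Compositions from xᵢ = zᵢ/(1+β(Kᵢ−1)), yᵢ = Kᵢxᵢ:
  n-hexane: x = 0.288, y = 0.771
  ethylbenzene: x = 0.712, y = 0.229

β = 0.458, x_n-hexane = 0.288, y_n-hexane = 0.771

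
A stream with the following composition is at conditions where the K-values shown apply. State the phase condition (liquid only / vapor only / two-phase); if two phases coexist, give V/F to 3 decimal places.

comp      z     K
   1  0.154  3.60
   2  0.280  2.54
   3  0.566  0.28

two-phase, V/F = 0.300

ΣzᵢKᵢ = 1.424; Σzᵢ/Kᵢ = 2.174.
Both exceed 1, so a two-phase solution exists.
Rachford–Rice: g(ψ) = Σ zᵢ(Kᵢ−1)/(1+ψ(Kᵢ−1)) = 0.
Newton–Raphson from ψ = 0.5:
  ψ = 0.500: g = -0.2190, g' = -1.125 → ψ = 0.305
  ψ = 0.305: g = -0.0058, g' = -1.113 → ψ = 0.300
Converged at ψ = 0.300.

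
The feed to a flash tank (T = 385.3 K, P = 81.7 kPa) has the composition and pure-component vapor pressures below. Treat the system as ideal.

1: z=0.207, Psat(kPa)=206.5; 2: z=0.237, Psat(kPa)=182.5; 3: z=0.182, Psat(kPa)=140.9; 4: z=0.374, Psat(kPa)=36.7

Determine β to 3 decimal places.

Raoult's law: Kᵢ = Pᵢˢᵃᵗ/P = Pᵢˢᵃᵗ/81.7.
  K_1 = 206.5/81.7 = 2.52754, K_2 = 182.5/81.7 = 2.23378, K_3 = 140.9/81.7 = 1.72460, K_4 = 36.7/81.7 = 0.44920
Material balance + equilibrium reduce to Σ zᵢ(Kᵢ−1)/(1+β(Kᵢ−1)) = 0.
Feasibility: ΣzᵢKᵢ = 1.534, Σzᵢ/Kᵢ = 1.126 — both > 1, two phases present.
Newton–Raphson from β = 0.46:
  β = 0.460: g = 0.1953, g' = -0.571 → β = 0.802
  β = 0.802: g = 0.0034, g' = -0.591 → β = 0.808
Converged at β = 0.808.

β = 0.808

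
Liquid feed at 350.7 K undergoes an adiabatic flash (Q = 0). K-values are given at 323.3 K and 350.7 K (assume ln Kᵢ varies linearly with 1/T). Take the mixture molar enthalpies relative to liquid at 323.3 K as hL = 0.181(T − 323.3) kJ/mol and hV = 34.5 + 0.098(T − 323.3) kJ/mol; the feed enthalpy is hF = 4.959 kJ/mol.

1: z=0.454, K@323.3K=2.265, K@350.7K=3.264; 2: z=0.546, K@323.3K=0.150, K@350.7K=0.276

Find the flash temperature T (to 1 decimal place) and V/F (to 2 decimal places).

Adiabatic flash: solve Rachford–Rice at each trial T, then check hF = ψ·hV(T) + (1−ψ)·hL(T).
  T = 323.3 K: K = (2.265, 0.150), RR gives ψ = 0.102, H_out = 3.536 kJ/mol
  T = 350.7 K: K = (3.264, 0.276), RR gives ψ = 0.386, H_out = 17.396 kJ/mol
  T = 337.0 K: K = (2.739, 0.206), RR gives ψ = 0.258, H_out = 11.083 kJ/mol
  T = 330.1 K: K = (2.494, 0.176), RR gives ψ = 0.186, H_out = 7.530 kJ/mol
  T = 326.7 K: K = (2.378, 0.163), RR gives ψ = 0.146, H_out = 5.610 kJ/mol
  T = 325.0 K: K = (2.321, 0.156), RR gives ψ = 0.125, H_out = 4.595 kJ/mol
Linear interpolation between T = 325.0 (H_out = 4.595) and T = 326.7 (H_out = 5.610) on hF = 4.959 gives T ≈ 325.6 K, at which ψ = 0.13.

T = 325.6 K, V/F = 0.13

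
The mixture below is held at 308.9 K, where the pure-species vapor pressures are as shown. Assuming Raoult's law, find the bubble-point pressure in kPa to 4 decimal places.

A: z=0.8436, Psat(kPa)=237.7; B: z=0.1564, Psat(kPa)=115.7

Pbub = 218.6192 kPa

At the bubble point ψ → 0, so ΣzᵢKᵢ = 1 with Kᵢ = Pᵢˢᵃᵗ/P ⇒ P = ΣzᵢPᵢˢᵃᵗ.
P = 0.8436·237.7 + 0.1564·115.7 = 218.6192 kPa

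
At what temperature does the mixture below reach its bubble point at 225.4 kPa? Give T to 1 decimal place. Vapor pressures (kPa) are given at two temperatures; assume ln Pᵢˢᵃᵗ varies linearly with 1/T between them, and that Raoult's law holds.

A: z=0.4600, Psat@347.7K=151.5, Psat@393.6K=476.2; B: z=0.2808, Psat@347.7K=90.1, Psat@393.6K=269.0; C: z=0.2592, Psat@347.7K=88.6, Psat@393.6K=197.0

Bubble-point temperature: ΣzᵢPᵢˢᵃᵗ(T) = P. Interpolate ln Pᵢˢᵃᵗ = aᵢ + bᵢ/T.
  T = 347.7 K: ΣzᵢPᵢˢᵃᵗ = 117.96 kPa
  T = 393.6 K: ΣzᵢPᵢˢᵃᵗ = 345.65 kPa
  T = 370.6 K: ΣzᵢPᵢˢᵃᵗ = 208.09 kPa
  T = 382.1 K: ΣzᵢPᵢˢᵃᵗ = 270.14 kPa
  T = 376.4 K: ΣzᵢPᵢˢᵃᵗ = 237.81 kPa
  T = 373.5 K: ΣzᵢPᵢˢᵃᵗ = 222.56 kPa
  T = 374.9 K: ΣzᵢPᵢˢᵃᵗ = 229.83 kPa
  T = 374.2 K: ΣzᵢPᵢˢᵃᵗ = 226.17 kPa
Interpolating between 373.5 K and 374.2 K gives T ≈ 374.1 K.

T = 374.1 K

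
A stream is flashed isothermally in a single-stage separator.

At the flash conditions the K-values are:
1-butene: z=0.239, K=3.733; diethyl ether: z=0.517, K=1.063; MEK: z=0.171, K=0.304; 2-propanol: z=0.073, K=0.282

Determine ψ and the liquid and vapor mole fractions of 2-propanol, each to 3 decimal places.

ψ = 0.571, x_2-propanol = 0.124, y_2-propanol = 0.035

Material balance + equilibrium reduce to Σ zᵢ(Kᵢ−1)/(1+ψ(Kᵢ−1)) = 0.
Check two-phase: ΣzᵢKᵢ = 1.514 > 1 and Σzᵢ/Kᵢ = 1.372 > 1, so g(0) = 0.514 > 0 and g(1) = -0.372 < 0.
Newton iteration, ψ⁰ = 0.54:
  ψ = 0.540: g = 0.0190, g' = -0.606 → ψ = 0.571
Converged at ψ = 0.571.
Compositions from xᵢ = zᵢ/(1+ψ(Kᵢ−1)), yᵢ = Kᵢxᵢ:
  1-butene: x = 0.093, y = 0.348
  diethyl ether: x = 0.499, y = 0.530
  MEK: x = 0.284, y = 0.086
  2-propanol: x = 0.124, y = 0.035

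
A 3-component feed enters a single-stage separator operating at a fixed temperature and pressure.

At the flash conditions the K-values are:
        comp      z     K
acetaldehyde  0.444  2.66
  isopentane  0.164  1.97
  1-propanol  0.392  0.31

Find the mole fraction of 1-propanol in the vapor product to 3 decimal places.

y_1-propanol = 0.210

Rachford–Rice: g(V/F) = Σ zᵢ(Kᵢ−1)/(1+V/F(Kᵢ−1)) = 0.
g(0) = ΣzᵢKᵢ − 1 = 0.626 and g(1) = 1 − Σzᵢ/Kᵢ = -0.515, so a root lies in (0, 1).
Newton iteration, V/F⁰ = 0.42:
  V/F = 0.420: g = 0.1664, g' = -0.873 → V/F = 0.611
  V/F = 0.611: g = -0.0016, g' = -0.920 → V/F = 0.609
Converged at V/F = 0.609.
Compositions from xᵢ = zᵢ/(1+V/F(Kᵢ−1)), yᵢ = Kᵢxᵢ:
  acetaldehyde: x = 0.221, y = 0.587
  isopentane: x = 0.103, y = 0.203
  1-propanol: x = 0.676, y = 0.210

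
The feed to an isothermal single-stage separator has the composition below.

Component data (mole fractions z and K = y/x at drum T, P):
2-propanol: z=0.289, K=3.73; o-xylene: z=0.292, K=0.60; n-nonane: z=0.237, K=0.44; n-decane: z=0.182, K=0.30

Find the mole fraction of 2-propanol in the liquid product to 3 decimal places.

Rachford–Rice: g(V/F) = Σ zᵢ(Kᵢ−1)/(1+V/F(Kᵢ−1)) = 0.
g(0) = ΣzᵢKᵢ − 1 = 0.412 and g(1) = 1 − Σzᵢ/Kᵢ = -0.709, so a root lies in (0, 1).
Newton iteration, V/F⁰ = 0.5:
  V/F = 0.500: g = -0.1927, g' = -0.813 → V/F = 0.263
  V/F = 0.263: g = 0.0171, g' = -1.025 → V/F = 0.280
Converged at V/F = 0.280.
Compositions from xᵢ = zᵢ/(1+V/F(Kᵢ−1)), yᵢ = Kᵢxᵢ:
  2-propanol: x = 0.164, y = 0.611
  o-xylene: x = 0.329, y = 0.197
  n-nonane: x = 0.281, y = 0.124
  n-decane: x = 0.226, y = 0.068

x_2-propanol = 0.164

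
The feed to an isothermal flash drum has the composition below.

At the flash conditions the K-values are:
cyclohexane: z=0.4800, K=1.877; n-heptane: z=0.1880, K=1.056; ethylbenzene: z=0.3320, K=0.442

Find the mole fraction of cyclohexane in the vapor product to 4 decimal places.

Iterate (Newton) starting at ψ = 0.5:
  ψ = 0.5000: g = 0.04594, g' = -0.3778 → ψ = 0.6216
  ψ = 0.6216: g = -0.00101, g' = -0.3975 → ψ = 0.6190
Converged at ψ = 0.6190.
Compositions from xᵢ = zᵢ/(1+ψ(Kᵢ−1)), yᵢ = Kᵢxᵢ:
  cyclohexane: x = 0.3111, y = 0.5839
  n-heptane: x = 0.1817, y = 0.1919
  ethylbenzene: x = 0.5072, y = 0.2242

y_cyclohexane = 0.5839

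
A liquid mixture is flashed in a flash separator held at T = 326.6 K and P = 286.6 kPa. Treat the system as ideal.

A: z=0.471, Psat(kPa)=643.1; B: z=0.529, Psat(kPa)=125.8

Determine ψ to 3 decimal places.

ψ = 0.414

Raoult's law: Kᵢ = Pᵢˢᵃᵗ/P = Pᵢˢᵃᵗ/286.6.
  K_A = 643.1/286.6 = 2.24389, K_B = 125.8/286.6 = 0.43894
Material balance + equilibrium reduce to Σ zᵢ(Kᵢ−1)/(1+ψ(Kᵢ−1)) = 0.
g(0) = ΣzᵢKᵢ − 1 = 0.289 and g(1) = 1 − Σzᵢ/Kᵢ = -0.415, so a root lies in (0, 1).
Newton iteration, ψ⁰ = 0.5:
  ψ = 0.500: g = -0.0513, g' = -0.599 → ψ = 0.414
Converged at ψ = 0.414.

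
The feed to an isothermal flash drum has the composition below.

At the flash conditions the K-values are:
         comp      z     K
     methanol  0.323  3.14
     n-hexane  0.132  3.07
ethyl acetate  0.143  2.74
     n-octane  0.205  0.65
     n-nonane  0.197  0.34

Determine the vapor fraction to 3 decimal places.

ψ = 0.904

Let ψ = V/F and solve Σ zᵢ(Kᵢ−1)/(1+ψ(Kᵢ−1)) = 0.
g(0) = ΣzᵢKᵢ − 1 = 1.012 and g(1) = 1 − Σzᵢ/Kᵢ = -0.093, so a root lies in (0, 1).
Newton iteration, ψ⁰ = 0.5:
  ψ = 0.500: g = 0.3202, g' = -0.834 → ψ = 0.884
  ψ = 0.884: g = 0.0175, g' = -0.862 → ψ = 0.904
Converged at ψ = 0.904.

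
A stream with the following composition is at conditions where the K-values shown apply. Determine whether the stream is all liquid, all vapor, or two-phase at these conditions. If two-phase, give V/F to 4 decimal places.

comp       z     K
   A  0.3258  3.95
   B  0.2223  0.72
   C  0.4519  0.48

two-phase, V/F = 0.4977

ΣzᵢKᵢ = 1.6639; Σzᵢ/Kᵢ = 1.3327.
Both exceed 1, so a two-phase solution exists.
Newton iteration, ψ⁰ = 0.5:
  ψ = 0.5000: g = -0.00160, g' = -0.7096 → ψ = 0.4977
Converged at ψ = 0.4977.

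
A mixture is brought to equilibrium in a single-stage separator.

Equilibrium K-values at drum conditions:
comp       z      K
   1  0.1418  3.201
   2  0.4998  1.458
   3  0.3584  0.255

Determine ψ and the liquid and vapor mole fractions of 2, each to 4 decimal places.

Let ψ = V/F and solve Σ zᵢ(Kᵢ−1)/(1+ψ(Kᵢ−1)) = 0.
Check two-phase: ΣzᵢKᵢ = 1.2740 > 1 and Σzᵢ/Kᵢ = 1.7926 > 1, so g(0) = 0.2740 > 0 and g(1) = -0.7926 < 0.
Newton iteration, ψ⁰ = 0.51:
  ψ = 0.5100: g = -0.09802, g' = -0.7388 → ψ = 0.3773
  ψ = 0.3773: g = -0.00574, g' = -0.6661 → ψ = 0.3687
Converged at ψ = 0.3687.
Compositions from xᵢ = zᵢ/(1+ψ(Kᵢ−1)), yᵢ = Kᵢxᵢ:
  1: x = 0.0783, y = 0.2506
  2: x = 0.4276, y = 0.6234
  3: x = 0.4941, y = 0.1260

ψ = 0.3687, x_2 = 0.4276, y_2 = 0.6234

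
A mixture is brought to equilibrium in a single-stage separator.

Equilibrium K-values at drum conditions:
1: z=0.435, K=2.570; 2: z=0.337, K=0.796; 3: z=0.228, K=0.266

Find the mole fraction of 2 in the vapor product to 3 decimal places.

y_2 = 0.303

Iterate (Newton) starting at ψ = 0.57:
  ψ = 0.570: g = -0.0051, g' = -0.680 → ψ = 0.562
Converged at ψ = 0.562.
Compositions from xᵢ = zᵢ/(1+ψ(Kᵢ−1)), yᵢ = Kᵢxᵢ:
  1: x = 0.231, y = 0.594
  2: x = 0.381, y = 0.303
  3: x = 0.388, y = 0.103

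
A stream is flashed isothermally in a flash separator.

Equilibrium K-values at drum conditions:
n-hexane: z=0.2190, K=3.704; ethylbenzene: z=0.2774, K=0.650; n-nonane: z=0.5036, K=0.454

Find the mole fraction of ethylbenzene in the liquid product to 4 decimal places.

Iterate (Newton) starting at V/F = 0.41:
  V/F = 0.4100: g = -0.18680, g' = -0.6557 → V/F = 0.1251
  V/F = 0.1251: g = 0.04583, g' = -1.1042 → V/F = 0.1666
  V/F = 0.1666: g = 0.00267, g' = -0.9811 → V/F = 0.1693
Converged at V/F = 0.1693.
Compositions from xᵢ = zᵢ/(1+V/F(Kᵢ−1)), yᵢ = Kᵢxᵢ:
  n-hexane: x = 0.1502, y = 0.5564
  ethylbenzene: x = 0.2949, y = 0.1917
  n-nonane: x = 0.5549, y = 0.2519

x_ethylbenzene = 0.2949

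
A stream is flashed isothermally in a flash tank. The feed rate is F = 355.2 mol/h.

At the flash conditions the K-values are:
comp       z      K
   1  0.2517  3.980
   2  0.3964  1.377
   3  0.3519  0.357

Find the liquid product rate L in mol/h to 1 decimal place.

L = 130.9 mol/h

Let ψ = V/F and solve Σ zᵢ(Kᵢ−1)/(1+ψ(Kᵢ−1)) = 0.
g(0) = ΣzᵢKᵢ − 1 = 0.6732 and g(1) = 1 − Σzᵢ/Kᵢ = -0.3368, so a root lies in (0, 1).
Newton iteration, ψ⁰ = 0.5:
  ψ = 0.5000: g = 0.09348, g' = -0.7164 → ψ = 0.6305
  ψ = 0.6305: g = 0.00074, g' = -0.7180 → ψ = 0.6315
Converged at ψ = 0.6315.
Then V = ψ·F = 0.6315·355.2 = 224.3 mol/h and L = F − V = 130.9 mol/h.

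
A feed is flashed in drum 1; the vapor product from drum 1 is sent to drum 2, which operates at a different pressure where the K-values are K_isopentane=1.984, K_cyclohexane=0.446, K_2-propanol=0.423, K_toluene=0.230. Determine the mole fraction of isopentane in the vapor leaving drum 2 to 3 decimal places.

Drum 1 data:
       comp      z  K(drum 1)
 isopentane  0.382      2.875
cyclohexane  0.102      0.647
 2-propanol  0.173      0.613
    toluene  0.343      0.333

Drum 1:
Material balance + equilibrium reduce to Σ zᵢ(Kᵢ−1)/(1+ψ₁(Kᵢ−1)) = 0.
g(0) = ΣzᵢKᵢ − 1 = 0.385 and g(1) = 1 − Σzᵢ/Kᵢ = -0.603, so a root lies in (0, 1).
Iterate (Newton) starting at ψ₁ = 0.44:
  ψ₁ = 0.440: g = -0.0547, g' = -0.764 → ψ₁ = 0.368
  ψ₁ = 0.368: g = 0.0008, g' = -0.790 → ψ₁ = 0.369
Converged at ψ₁ = 0.369.
Drum-1 compositions:
  isopentane: x = 0.226, y = 0.649
  cyclohexane: x = 0.117, y = 0.076
  2-propanol: x = 0.202, y = 0.124
  toluene: x = 0.455, y = 0.152
Drum-2 feed = drum-1 vapor: z₂ = (0.6488, 0.0759, 0.1237, 0.1516).
Drum 2:
Rachford–Rice: g(ψ₂) = Σ zᵢ(Kᵢ−1)/(1+ψ₂(Kᵢ−1)) = 0.
g(0) = ΣzᵢKᵢ − 1 = 0.408 and g(1) = 1 − Σzᵢ/Kᵢ = -0.449, so a root lies in (0, 1).
Newton–Raphson from ψ₂ = 0.5:
  ψ₂ = 0.500: g = 0.0796, g' = -0.646 → ψ₂ = 0.623
  ψ₂ = 0.623: g = -0.0044, g' = -0.728 → ψ₂ = 0.617
Converged at ψ₂ = 0.617.
  isopentane: x = 0.404, y = 0.801
  cyclohexane: x = 0.115, y = 0.051
  2-propanol: x = 0.192, y = 0.081
  toluene: x = 0.289, y = 0.066

y_isopentane (drum 2) = 0.801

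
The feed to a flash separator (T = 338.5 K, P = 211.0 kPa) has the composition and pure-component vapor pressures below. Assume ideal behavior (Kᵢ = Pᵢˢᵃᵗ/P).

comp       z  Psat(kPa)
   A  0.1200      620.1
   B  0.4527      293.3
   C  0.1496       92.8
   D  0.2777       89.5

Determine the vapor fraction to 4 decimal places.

Raoult's law: Kᵢ = Pᵢˢᵃᵗ/P = Pᵢˢᵃᵗ/211.0.
  K_A = 620.1/211.0 = 2.938863, K_B = 293.3/211.0 = 1.390047, K_C = 92.8/211.0 = 0.439810, K_D = 89.5/211.0 = 0.424171
Material balance + equilibrium reduce to Σ zᵢ(Kᵢ−1)/(1+ψ(Kᵢ−1)) = 0.
Feasibility: ΣzᵢKᵢ = 1.1655, Σzᵢ/Kᵢ = 1.3613 — both > 1, two phases present.
Newton–Raphson from ψ = 0.5:
  ψ = 0.5000: g = -0.07508, g' = -0.4367 → ψ = 0.3281
  ψ = 0.3281: g = -0.00108, g' = -0.4331 → ψ = 0.3256
Converged at ψ = 0.3256.

ψ = 0.3256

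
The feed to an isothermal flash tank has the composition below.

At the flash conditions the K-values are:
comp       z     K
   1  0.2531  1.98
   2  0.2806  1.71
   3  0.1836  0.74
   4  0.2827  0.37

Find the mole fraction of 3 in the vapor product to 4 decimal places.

y_3 = 0.1560

Newton–Raphson from ψ = 0.5:
  ψ = 0.5000: g = -0.00137, g' = -0.4421 → ψ = 0.4969
Converged at ψ = 0.4969.
Compositions from xᵢ = zᵢ/(1+ψ(Kᵢ−1)), yᵢ = Kᵢxᵢ:
  1: x = 0.1702, y = 0.3370
  2: x = 0.2074, y = 0.3547
  3: x = 0.2108, y = 0.1560
  4: x = 0.4115, y = 0.1523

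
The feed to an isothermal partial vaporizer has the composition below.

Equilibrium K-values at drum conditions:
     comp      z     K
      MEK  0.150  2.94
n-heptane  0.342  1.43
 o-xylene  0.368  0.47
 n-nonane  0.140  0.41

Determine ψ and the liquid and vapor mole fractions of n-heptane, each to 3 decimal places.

Let ψ = V/F and solve Σ zᵢ(Kᵢ−1)/(1+ψ(Kᵢ−1)) = 0.
Check two-phase: ΣzᵢKᵢ = 1.160 > 1 and Σzᵢ/Kᵢ = 1.415 > 1, so g(0) = 0.160 > 0 and g(1) = -0.415 < 0.
Newton–Raphson from ψ = 0.5:
  ψ = 0.500: g = -0.1138, g' = -0.478 → ψ = 0.262
  ψ = 0.262: g = 0.0010, g' = -0.507 → ψ = 0.264
Converged at ψ = 0.264.
Compositions from xᵢ = zᵢ/(1+ψ(Kᵢ−1)), yᵢ = Kᵢxᵢ:
  MEK: x = 0.099, y = 0.292
  n-heptane: x = 0.307, y = 0.439
  o-xylene: x = 0.428, y = 0.201
  n-nonane: x = 0.166, y = 0.068

ψ = 0.264, x_n-heptane = 0.307, y_n-heptane = 0.439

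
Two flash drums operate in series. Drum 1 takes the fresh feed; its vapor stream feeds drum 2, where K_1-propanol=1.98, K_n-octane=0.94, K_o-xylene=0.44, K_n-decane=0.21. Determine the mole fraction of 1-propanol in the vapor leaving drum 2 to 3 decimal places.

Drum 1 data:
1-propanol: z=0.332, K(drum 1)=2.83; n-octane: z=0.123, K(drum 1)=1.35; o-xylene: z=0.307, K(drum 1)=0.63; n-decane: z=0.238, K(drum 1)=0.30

Drum 1:
Material balance + equilibrium reduce to Σ zᵢ(Kᵢ−1)/(1+ψ₁(Kᵢ−1)) = 0.
g(0) = ΣzᵢKᵢ − 1 = 0.370 and g(1) = 1 − Σzᵢ/Kᵢ = -0.489, so a root lies in (0, 1).
Iterate (Newton) starting at ψ₁ = 0.64:
  ψ₁ = 0.640: g = -0.1356, g' = -0.701 → ψ₁ = 0.446
  ψ₁ = 0.446: g = -0.0068, g' = -0.655 → ψ₁ = 0.436
Converged at ψ₁ = 0.436.
Drum-1 compositions:
  1-propanol: x = 0.185, y = 0.523
  n-octane: x = 0.107, y = 0.144
  o-xylene: x = 0.366, y = 0.231
  n-decane: x = 0.343, y = 0.103
Drum-2 feed = drum-1 vapor: z₂ = (0.5225, 0.1441, 0.2306, 0.1028).
Drum 2:
Rachford–Rice: g(ψ₂) = Σ zᵢ(Kᵢ−1)/(1+ψ₂(Kᵢ−1)) = 0.
Feasibility: ΣzᵢKᵢ = 1.293, Σzᵢ/Kᵢ = 1.431 — both > 1, two phases present.
Newton–Raphson from ψ₂ = 0.67:
  ψ₂ = 0.670: g = -0.0791, g' = -0.658 → ψ₂ = 0.550
  ψ₂ = 0.550: g = -0.0063, g' = -0.564 → ψ₂ = 0.539
Converged at ψ₂ = 0.539.
  1-propanol: x = 0.342, y = 0.677
  n-octane: x = 0.149, y = 0.140
  o-xylene: x = 0.330, y = 0.145
  n-decane: x = 0.179, y = 0.038

y_1-propanol (drum 2) = 0.677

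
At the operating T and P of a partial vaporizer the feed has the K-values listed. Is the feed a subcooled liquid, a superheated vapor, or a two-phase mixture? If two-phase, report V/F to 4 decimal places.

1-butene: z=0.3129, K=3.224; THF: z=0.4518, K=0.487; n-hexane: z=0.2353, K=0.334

two-phase, V/F = 0.2430

ΣzᵢKᵢ = 1.3074; Σzᵢ/Kᵢ = 1.7293.
Both exceed 1, so a two-phase solution exists.
Iterate (Newton) starting at ψ = 0.5:
  ψ = 0.5000: g = -0.21719, g' = -0.7967 → ψ = 0.2274
  ψ = 0.2274: g = 0.01512, g' = -0.9800 → ψ = 0.2428
  ψ = 0.2428: g = 0.00019, g' = -0.9562 → ψ = 0.2430
Converged at ψ = 0.2430.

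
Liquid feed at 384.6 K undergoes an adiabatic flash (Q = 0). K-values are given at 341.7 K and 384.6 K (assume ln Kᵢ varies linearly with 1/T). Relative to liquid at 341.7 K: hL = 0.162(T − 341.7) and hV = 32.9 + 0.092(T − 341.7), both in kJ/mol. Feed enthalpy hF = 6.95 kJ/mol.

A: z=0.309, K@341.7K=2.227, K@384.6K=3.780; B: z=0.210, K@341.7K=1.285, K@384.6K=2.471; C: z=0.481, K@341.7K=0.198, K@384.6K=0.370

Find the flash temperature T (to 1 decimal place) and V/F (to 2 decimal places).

Adiabatic flash: solve Rachford–Rice at each trial T, then check hF = ψ·hV(T) + (1−ψ)·hL(T).
  T = 341.7 K: K = (2.227, 1.285, 0.198), RR gives ψ = 0.069, H_out = 2.265 kJ/mol
  T = 384.6 K: K = (3.780, 2.471, 0.370), RR gives ψ = 0.599, H_out = 24.853 kJ/mol
  T = 363.1 K: K = (2.945, 1.815, 0.276), RR gives ψ = 0.375, H_out = 15.249 kJ/mol
  T = 352.4 K: K = (2.572, 1.535, 0.235), RR gives ψ = 0.242, H_out = 9.501 kJ/mol
  T = 347.0 K: K = (2.394, 1.405, 0.216), RR gives ψ = 0.161, H_out = 6.096 kJ/mol
  T = 349.7 K: K = (2.482, 1.469, 0.225), RR gives ψ = 0.203, H_out = 7.852 kJ/mol
  T = 348.4 K: K = (2.440, 1.438, 0.221), RR gives ψ = 0.183, H_out = 7.021 kJ/mol
Linear interpolation between T = 347.0 (H_out = 6.096) and T = 348.4 (H_out = 7.021) on hF = 6.95 gives T ≈ 348.3 K, at which ψ = 0.18.

T = 348.3 K, V/F = 0.18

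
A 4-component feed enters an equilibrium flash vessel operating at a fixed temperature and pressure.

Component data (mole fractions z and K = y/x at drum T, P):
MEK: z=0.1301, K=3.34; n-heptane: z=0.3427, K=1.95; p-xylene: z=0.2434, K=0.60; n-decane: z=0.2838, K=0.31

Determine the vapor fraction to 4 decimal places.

ψ = 0.4102

Newton–Raphson from ψ = 0.39:
  ψ = 0.3900: g = 0.01345, g' = -0.6670 → ψ = 0.4102
Converged at ψ = 0.4102.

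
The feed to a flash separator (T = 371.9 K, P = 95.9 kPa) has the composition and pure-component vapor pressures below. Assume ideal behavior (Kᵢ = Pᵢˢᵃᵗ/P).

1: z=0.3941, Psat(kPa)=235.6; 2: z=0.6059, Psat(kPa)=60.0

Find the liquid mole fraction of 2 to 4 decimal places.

Raoult's law: Kᵢ = Pᵢˢᵃᵗ/P = Pᵢˢᵃᵗ/95.9.
  K_1 = 235.6/95.9 = 2.456726, K_2 = 60.0/95.9 = 0.625652
Material balance + equilibrium reduce to Σ zᵢ(Kᵢ−1)/(1+ψ(Kᵢ−1)) = 0.
Check two-phase: ΣzᵢKᵢ = 1.3473 > 1 and Σzᵢ/Kᵢ = 1.1288 > 1, so g(0) = 0.3473 > 0 and g(1) = -0.1288 < 0.
Binary case is linear: z₁(K₁−1)(1+ψ(K₂−1)) + z₂(K₂−1)(1+ψ(K₁−1)) = 0
⇒ ψ = [z₁(K₁−1)+z₂(K₂−1)] / [−(K₁−1)(K₂−1)] = 0.34728/0.54532 = 0.6368
Compositions from xᵢ = zᵢ/(1+ψ(Kᵢ−1)), yᵢ = Kᵢxᵢ:
  1: x = 0.2044, y = 0.5023
  2: x = 0.7956, y = 0.4977

x_2 = 0.7956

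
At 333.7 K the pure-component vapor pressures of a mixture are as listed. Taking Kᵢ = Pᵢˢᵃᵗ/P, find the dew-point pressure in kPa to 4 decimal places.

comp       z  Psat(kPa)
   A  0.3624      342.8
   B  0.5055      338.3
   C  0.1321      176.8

Pdew = 303.1604 kPa

At the dew point ψ → 1, so Σzᵢ/Kᵢ = 1 with Kᵢ = Pᵢˢᵃᵗ/P ⇒ 1/P = Σzᵢ/Pᵢˢᵃᵗ.
1/P = 0.3624/342.8 + 0.5055/338.3 + 0.1321/176.8 = 0.0032986 ⇒ P = 303.1604 kPa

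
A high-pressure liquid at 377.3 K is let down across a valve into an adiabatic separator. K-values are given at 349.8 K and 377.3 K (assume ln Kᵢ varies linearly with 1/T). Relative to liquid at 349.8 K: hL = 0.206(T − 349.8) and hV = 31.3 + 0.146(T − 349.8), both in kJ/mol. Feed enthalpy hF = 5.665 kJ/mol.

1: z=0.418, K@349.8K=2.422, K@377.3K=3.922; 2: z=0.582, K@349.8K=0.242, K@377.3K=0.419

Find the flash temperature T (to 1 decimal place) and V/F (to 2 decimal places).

T = 351.5 K, V/F = 0.17

Adiabatic flash: solve Rachford–Rice at each trial T, then check hF = ψ·hV(T) + (1−ψ)·hL(T).
  T = 349.8 K: K = (2.422, 0.242), RR gives ψ = 0.142, H_out = 4.450 kJ/mol
  T = 377.3 K: K = (3.922, 0.419), RR gives ψ = 0.520, H_out = 21.091 kJ/mol
  T = 363.6 K: K = (3.113, 0.322), RR gives ψ = 0.341, H_out = 13.238 kJ/mol
  T = 356.7 K: K = (2.753, 0.280), RR gives ψ = 0.248, H_out = 9.094 kJ/mol
  T = 353.2 K: K = (2.581, 0.260), RR gives ψ = 0.197, H_out = 6.824 kJ/mol
  T = 351.5 K: K = (2.501, 0.251), RR gives ψ = 0.170, H_out = 5.662 kJ/mol
Linear interpolation between T = 351.5 (H_out = 5.662) and T = 353.2 (H_out = 6.824) on hF = 5.665 gives T ≈ 351.5 K, at which ψ = 0.17.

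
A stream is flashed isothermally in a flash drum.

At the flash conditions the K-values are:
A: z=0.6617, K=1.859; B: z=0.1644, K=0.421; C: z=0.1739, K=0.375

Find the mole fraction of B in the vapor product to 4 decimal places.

Newton–Raphson from ψ = 0.5:
  ψ = 0.5000: g = 0.10556, g' = -0.4918 → ψ = 0.7146
  ψ = 0.7146: g = -0.00659, g' = -0.5697 → ψ = 0.7031
  ψ = 0.7031: g = -0.00004, g' = -0.5627 → ψ = 0.7030
Converged at ψ = 0.7030.
Compositions from xᵢ = zᵢ/(1+ψ(Kᵢ−1)), yᵢ = Kᵢxᵢ:
  A: x = 0.4126, y = 0.7670
  B: x = 0.2772, y = 0.1167
  C: x = 0.3102, y = 0.1163

y_B = 0.1167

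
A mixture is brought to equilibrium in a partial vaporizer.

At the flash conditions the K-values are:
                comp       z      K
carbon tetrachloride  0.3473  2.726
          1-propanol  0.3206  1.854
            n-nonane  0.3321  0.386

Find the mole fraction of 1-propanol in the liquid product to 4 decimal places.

x_1-propanol = 0.1887

Material balance + equilibrium reduce to Σ zᵢ(Kᵢ−1)/(1+ψ(Kᵢ−1)) = 0.
Check two-phase: ΣzᵢKᵢ = 1.6693 > 1 and Σzᵢ/Kᵢ = 1.1607 > 1, so g(0) = 0.6693 > 0 and g(1) = -0.1607 < 0.
Iterate (Newton) starting at ψ = 0.5:
  ψ = 0.5000: g = 0.21938, g' = -0.6736 → ψ = 0.8257
  ψ = 0.8257: g = -0.00583, g' = -0.7714 → ψ = 0.8181
Converged at ψ = 0.8181.
Compositions from xᵢ = zᵢ/(1+ψ(Kᵢ−1)), yᵢ = Kᵢxᵢ:
  carbon tetrachloride: x = 0.1440, y = 0.3925
  1-propanol: x = 0.1887, y = 0.3499
  n-nonane: x = 0.6673, y = 0.2576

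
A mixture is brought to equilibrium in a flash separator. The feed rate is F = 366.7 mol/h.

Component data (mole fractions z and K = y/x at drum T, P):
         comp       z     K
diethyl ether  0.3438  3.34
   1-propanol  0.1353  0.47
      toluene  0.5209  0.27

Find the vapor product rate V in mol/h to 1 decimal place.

Material balance + equilibrium reduce to Σ zᵢ(Kᵢ−1)/(1+V/F(Kᵢ−1)) = 0.
Feasibility: ΣzᵢKᵢ = 1.3525, Σzᵢ/Kᵢ = 2.3201 — both > 1, two phases present.
Newton iteration, V/F⁰ = 0.33:
  V/F = 0.3300: g = -0.13389, g' = -1.1369 → V/F = 0.2122
  V/F = 0.2122: g = 0.00676, g' = -1.2774 → V/F = 0.2175
  V/F = 0.2175: g = 0.00003, g' = -1.2675 → V/F = 0.2176
Converged at V/F = 0.2176.
Then V = V/F·F = 0.2176·366.7 = 79.8 mol/h and L = F − V = 286.9 mol/h.

V = 79.8 mol/h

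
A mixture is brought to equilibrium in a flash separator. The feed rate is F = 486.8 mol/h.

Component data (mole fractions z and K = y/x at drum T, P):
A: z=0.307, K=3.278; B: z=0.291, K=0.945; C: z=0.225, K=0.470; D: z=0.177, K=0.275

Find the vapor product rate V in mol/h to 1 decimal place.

Rachford–Rice: g(β) = Σ zᵢ(Kᵢ−1)/(1+β(Kᵢ−1)) = 0.
g(0) = ΣzᵢKᵢ − 1 = 0.436 and g(1) = 1 − Σzᵢ/Kᵢ = -0.524, so a root lies in (0, 1).
Newton–Raphson from β = 0.5:
  β = 0.500: g = -0.0530, g' = -0.695 → β = 0.424
Converged at β = 0.424.
Then V = β·F = 0.4244·486.8 = 206.6 mol/h and L = F − V = 280.2 mol/h.

V = 206.6 mol/h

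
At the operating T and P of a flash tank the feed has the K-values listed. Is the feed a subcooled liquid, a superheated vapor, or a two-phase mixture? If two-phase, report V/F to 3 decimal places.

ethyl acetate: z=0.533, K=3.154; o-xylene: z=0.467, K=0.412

ΣzᵢKᵢ = 1.873; Σzᵢ/Kᵢ = 1.302.
Both exceed 1, so a two-phase solution exists.
Binary case is linear: z₁(K₁−1)(1+ψ(K₂−1)) + z₂(K₂−1)(1+ψ(K₁−1)) = 0
⇒ ψ = [z₁(K₁−1)+z₂(K₂−1)] / [−(K₁−1)(K₂−1)] = 0.8735/1.2666 = 0.690

two-phase, V/F = 0.690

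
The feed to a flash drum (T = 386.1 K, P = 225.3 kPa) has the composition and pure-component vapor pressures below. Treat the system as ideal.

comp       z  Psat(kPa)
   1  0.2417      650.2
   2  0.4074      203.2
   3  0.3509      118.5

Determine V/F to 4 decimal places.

Raoult's law: Kᵢ = Pᵢˢᵃᵗ/P = Pᵢˢᵃᵗ/225.3.
  K_1 = 650.2/225.3 = 2.885930, K_2 = 203.2/225.3 = 0.901909, K_3 = 118.5/225.3 = 0.525965
Material balance + equilibrium reduce to Σ zᵢ(Kᵢ−1)/(1+V/F(Kᵢ−1)) = 0.
Feasibility: ΣzᵢKᵢ = 1.2495, Σzᵢ/Kᵢ = 1.2026 — both > 1, two phases present.
Newton–Raphson from V/F = 0.5:
  V/F = 0.5000: g = -0.02543, g' = -0.3675 → V/F = 0.4308
  V/F = 0.4308: g = 0.00075, g' = -0.3905 → V/F = 0.4327
Converged at V/F = 0.4327.

V/F = 0.4327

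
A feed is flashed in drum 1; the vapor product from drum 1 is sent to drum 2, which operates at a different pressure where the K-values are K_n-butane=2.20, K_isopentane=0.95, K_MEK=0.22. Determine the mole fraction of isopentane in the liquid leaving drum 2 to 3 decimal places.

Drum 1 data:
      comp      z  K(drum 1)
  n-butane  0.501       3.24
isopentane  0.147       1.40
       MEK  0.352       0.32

x_isopentane (drum 2) = 0.165

Drum 1:
Let ψ₁ = V/F and solve Σ zᵢ(Kᵢ−1)/(1+ψ₁(Kᵢ−1)) = 0.
Feasibility: ΣzᵢKᵢ = 1.942, Σzᵢ/Kᵢ = 1.360 — both > 1, two phases present.
Newton–Raphson from ψ₁ = 0.5:
  ψ₁ = 0.500: g = 0.2157, g' = -0.949 → ψ₁ = 0.727
  ψ₁ = 0.727: g = -0.0011, g' = -1.015 → ψ₁ = 0.726
Converged at ψ₁ = 0.726.
Drum-1 compositions:
  n-butane: x = 0.191, y = 0.618
  isopentane: x = 0.114, y = 0.159
  MEK: x = 0.695, y = 0.223
Drum-2 feed = drum-1 vapor: z₂ = (0.6180, 0.1595, 0.2225).
Drum 2:
Let ψ₂ = V/F and solve Σ zᵢ(Kᵢ−1)/(1+ψ₂(Kᵢ−1)) = 0.
Feasibility: ΣzᵢKᵢ = 1.560, Σzᵢ/Kᵢ = 1.460 — both > 1, two phases present.
Newton iteration, ψ₂⁰ = 0.5:
  ψ₂ = 0.500: g = 0.1708, g' = -0.712 → ψ₂ = 0.740
  ψ₂ = 0.740: g = -0.0259, g' = -1.007 → ψ₂ = 0.714
  ψ₂ = 0.714: g = -0.0008, g' = -0.949 → ψ₂ = 0.713
Converged at ψ₂ = 0.713.
  n-butane: x = 0.333, y = 0.733
  isopentane: x = 0.165, y = 0.157
  MEK: x = 0.502, y = 0.110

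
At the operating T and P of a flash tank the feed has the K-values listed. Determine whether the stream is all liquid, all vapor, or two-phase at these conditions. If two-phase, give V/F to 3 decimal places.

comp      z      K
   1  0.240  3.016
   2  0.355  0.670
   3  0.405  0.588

two-phase, V/F = 0.264

ΣzᵢKᵢ = 1.200; Σzᵢ/Kᵢ = 1.298.
Both exceed 1, so a two-phase solution exists.
Material balance + equilibrium reduce to Σ zᵢ(Kᵢ−1)/(1+ψ(Kᵢ−1)) = 0.
Newton–Raphson from ψ = 0.64:
  ψ = 0.640: g = -0.1639, g' = -0.375 → ψ = 0.203
  ψ = 0.203: g = 0.0357, g' = -0.618 → ψ = 0.261
  ψ = 0.261: g = 0.0020, g' = -0.552 → ψ = 0.264
Converged at ψ = 0.264.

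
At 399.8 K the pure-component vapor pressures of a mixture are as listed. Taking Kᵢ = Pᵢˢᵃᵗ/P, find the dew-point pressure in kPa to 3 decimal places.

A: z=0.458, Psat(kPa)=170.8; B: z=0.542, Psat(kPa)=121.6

At the dew point ψ → 1, so Σzᵢ/Kᵢ = 1 with Kᵢ = Pᵢˢᵃᵗ/P ⇒ 1/P = Σzᵢ/Pᵢˢᵃᵗ.
1/P = 0.458/170.8 + 0.542/121.6 = 0.007139 ⇒ P = 140.081 kPa

Pdew = 140.081 kPa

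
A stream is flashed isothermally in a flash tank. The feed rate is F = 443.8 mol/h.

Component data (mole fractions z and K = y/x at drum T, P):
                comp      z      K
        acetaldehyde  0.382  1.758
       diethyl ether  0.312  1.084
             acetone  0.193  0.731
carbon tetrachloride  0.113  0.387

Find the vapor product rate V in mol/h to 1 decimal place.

V = 359.4 mol/h

Material balance + equilibrium reduce to Σ zᵢ(Kᵢ−1)/(1+V/F(Kᵢ−1)) = 0.
Check two-phase: ΣzᵢKᵢ = 1.195 > 1 and Σzᵢ/Kᵢ = 1.061 > 1, so g(0) = 0.195 > 0 and g(1) = -0.061 < 0.
Newton–Raphson from V/F = 0.67:
  V/F = 0.670: g = 0.0360, g' = -0.242 → V/F = 0.819
  V/F = 0.819: g = -0.0025, g' = -0.280 → V/F = 0.810
Converged at V/F = 0.810.
Then V = V/F·F = 0.8099·443.8 = 359.4 mol/h and L = F − V = 84.4 mol/h.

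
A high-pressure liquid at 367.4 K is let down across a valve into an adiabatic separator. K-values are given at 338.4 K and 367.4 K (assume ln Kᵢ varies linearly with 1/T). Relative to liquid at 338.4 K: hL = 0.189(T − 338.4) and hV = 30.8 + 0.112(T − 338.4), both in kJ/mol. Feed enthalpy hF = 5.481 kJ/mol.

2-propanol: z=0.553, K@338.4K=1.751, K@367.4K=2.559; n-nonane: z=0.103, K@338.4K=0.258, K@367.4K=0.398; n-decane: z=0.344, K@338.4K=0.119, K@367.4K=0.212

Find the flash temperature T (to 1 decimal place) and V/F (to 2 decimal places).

Adiabatic flash: solve Rachford–Rice at each trial T, then check hF = ψ·hV(T) + (1−ψ)·hL(T).
  T = 338.4 K: K = (1.751, 0.258, 0.119), RR gives ψ = 0.056, H_out = 1.725 kJ/mol
  T = 367.4 K: K = (2.559, 0.398, 0.212), RR gives ψ = 0.452, H_out = 18.380 kJ/mol
  T = 352.9 K: K = (2.133, 0.323, 0.161), RR gives ψ = 0.294, H_out = 11.461 kJ/mol
  T = 345.6 K: K = (1.935, 0.289, 0.139), RR gives ψ = 0.190, H_out = 7.118 kJ/mol
  T = 342.0 K: K = (1.842, 0.273, 0.129), RR gives ψ = 0.128, H_out = 4.601 kJ/mol
  T = 343.8 K: K = (1.888, 0.281, 0.133), RR gives ψ = 0.161, H_out = 5.898 kJ/mol
Linear interpolation between T = 342.0 (H_out = 4.601) and T = 343.8 (H_out = 5.898) on hF = 5.481 gives T ≈ 343.2 K, at which ψ = 0.15.

T = 343.2 K, V/F = 0.15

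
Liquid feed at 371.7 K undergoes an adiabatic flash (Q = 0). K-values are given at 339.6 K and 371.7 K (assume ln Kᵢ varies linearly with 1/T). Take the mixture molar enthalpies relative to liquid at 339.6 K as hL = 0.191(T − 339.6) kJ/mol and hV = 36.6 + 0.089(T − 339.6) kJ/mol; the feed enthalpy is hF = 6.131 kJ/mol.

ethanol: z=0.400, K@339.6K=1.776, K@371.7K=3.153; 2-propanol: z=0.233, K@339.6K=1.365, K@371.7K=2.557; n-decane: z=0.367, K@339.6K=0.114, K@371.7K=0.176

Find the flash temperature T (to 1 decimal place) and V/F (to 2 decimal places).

T = 340.9 K, V/F = 0.16

Adiabatic flash: solve Rachford–Rice at each trial T, then check hF = ψ·hV(T) + (1−ψ)·hL(T).
  T = 339.6 K: K = (1.776, 1.365, 0.114), RR gives ψ = 0.123, H_out = 4.490 kJ/mol
  T = 371.7 K: K = (3.153, 2.557, 0.176), RR gives ψ = 0.576, H_out = 25.329 kJ/mol
  T = 355.6 K: K = (2.395, 1.893, 0.143), RR gives ψ = 0.431, H_out = 18.126 kJ/mol
  T = 347.6 K: K = (2.070, 1.614, 0.128), RR gives ψ = 0.313, H_out = 12.740 kJ/mol
  T = 343.6 K: K = (1.919, 1.486, 0.121), RR gives ψ = 0.231, H_out = 9.127 kJ/mol
  T = 341.6 K: K = (1.846, 1.424, 0.117), RR gives ψ = 0.181, H_out = 6.966 kJ/mol
Linear interpolation between T = 339.6 (H_out = 4.490) and T = 341.6 (H_out = 6.966) on hF = 6.131 gives T ≈ 340.9 K, at which ψ = 0.16.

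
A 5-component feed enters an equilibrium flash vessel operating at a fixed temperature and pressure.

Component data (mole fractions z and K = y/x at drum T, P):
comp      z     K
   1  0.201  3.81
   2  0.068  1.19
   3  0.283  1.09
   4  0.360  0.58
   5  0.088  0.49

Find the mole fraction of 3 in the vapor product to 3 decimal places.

y_3 = 0.294

Iterate (Newton) starting at ψ = 0.49:
  ψ = 0.490: g = 0.0236, g' = -0.426 → ψ = 0.545
  ψ = 0.545: g = 0.0007, g' = -0.402 → ψ = 0.547
Converged at ψ = 0.547.
Compositions from xᵢ = zᵢ/(1+ψ(Kᵢ−1)), yᵢ = Kᵢxᵢ:
  1: x = 0.079, y = 0.302
  2: x = 0.062, y = 0.073
  3: x = 0.270, y = 0.294
  4: x = 0.467, y = 0.271
  5: x = 0.122, y = 0.060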